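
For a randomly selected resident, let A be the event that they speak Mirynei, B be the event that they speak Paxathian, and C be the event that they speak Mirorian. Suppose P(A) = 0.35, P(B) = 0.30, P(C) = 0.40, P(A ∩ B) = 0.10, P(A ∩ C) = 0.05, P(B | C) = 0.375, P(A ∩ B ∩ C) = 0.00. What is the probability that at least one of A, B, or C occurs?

P(B ∩ C) = P(C)·P(B|C) = 0.40 × 0.375 = 0.15
P(A ∪ B ∪ C) = 0.35 + 0.30 + 0.40 − 0.10 − 0.05 − 0.15 + 0.00 = 0.75

0.75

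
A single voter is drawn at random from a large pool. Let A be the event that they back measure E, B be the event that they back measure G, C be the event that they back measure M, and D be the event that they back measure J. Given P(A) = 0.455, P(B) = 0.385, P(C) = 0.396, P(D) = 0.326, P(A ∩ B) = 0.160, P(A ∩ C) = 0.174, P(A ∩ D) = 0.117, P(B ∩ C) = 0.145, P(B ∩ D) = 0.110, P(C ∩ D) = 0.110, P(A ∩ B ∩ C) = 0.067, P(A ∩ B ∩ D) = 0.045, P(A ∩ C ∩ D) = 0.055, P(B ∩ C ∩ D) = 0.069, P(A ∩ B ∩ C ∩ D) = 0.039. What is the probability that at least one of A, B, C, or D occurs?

0.943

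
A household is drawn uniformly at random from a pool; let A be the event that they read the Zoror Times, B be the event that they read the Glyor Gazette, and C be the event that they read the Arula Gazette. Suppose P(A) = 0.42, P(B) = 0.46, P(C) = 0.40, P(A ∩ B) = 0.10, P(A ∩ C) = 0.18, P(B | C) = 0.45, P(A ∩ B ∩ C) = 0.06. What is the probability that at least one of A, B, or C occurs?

P(B ∩ C) = P(C)·P(B|C) = 0.40 × 0.45 = 0.18
Inclusion–exclusion gives
P(A ∪ B ∪ C) = 0.42 + 0.46 + 0.40 − 0.10 − 0.18 − 0.18 + 0.06 = 0.88

0.88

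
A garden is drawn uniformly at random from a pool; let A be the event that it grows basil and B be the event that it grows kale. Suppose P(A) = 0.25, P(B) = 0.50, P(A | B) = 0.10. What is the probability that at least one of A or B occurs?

P(A ∩ B) = P(B)·P(A|B) = 0.50 × 0.10 = 0.05
Apply inclusion-exclusion:
P(A ∪ B) = 0.25 + 0.50 − 0.05 = 0.70

0.70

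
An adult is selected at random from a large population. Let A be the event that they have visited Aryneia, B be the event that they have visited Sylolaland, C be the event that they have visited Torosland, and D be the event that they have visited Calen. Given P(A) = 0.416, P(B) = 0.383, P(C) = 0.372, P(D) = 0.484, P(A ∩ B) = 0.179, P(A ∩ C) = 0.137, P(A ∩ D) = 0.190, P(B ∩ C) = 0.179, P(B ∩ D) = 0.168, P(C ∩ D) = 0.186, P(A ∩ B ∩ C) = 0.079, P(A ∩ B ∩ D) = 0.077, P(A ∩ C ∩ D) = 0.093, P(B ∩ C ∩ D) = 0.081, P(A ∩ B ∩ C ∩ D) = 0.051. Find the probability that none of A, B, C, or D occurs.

0.105

Inclusion–exclusion gives
P(A ∪ B ∪ C ∪ D) = 0.416 + 0.383 + 0.372 + 0.484 − 0.179 − 0.137 − 0.190 − 0.179 − 0.168 − 0.186 + 0.079 + 0.077 + 0.093 + 0.081 − 0.051 = 0.895
P(none) = 1 − 0.895 = 0.105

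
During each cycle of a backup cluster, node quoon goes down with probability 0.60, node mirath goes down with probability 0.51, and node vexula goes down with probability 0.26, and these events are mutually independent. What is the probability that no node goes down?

Since the events are independent, P(none) is the product of the individual non-occurrence probabilities.
P(none) = (1 − 0.60) × (1 − 0.51) × (1 − 0.26) = 0.40 × 0.49 × 0.74 = 0.14504

0.14504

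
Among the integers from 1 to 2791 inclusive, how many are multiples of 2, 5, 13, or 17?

By inclusion–exclusion:
floor(2791/2) + floor(2791/5) + floor(2791/13) + floor(2791/17) − floor(2791/10) − floor(2791/26) − floor(2791/34) − floor(2791/65) − floor(2791/85) − floor(2791/221) + floor(2791/130) + floor(2791/170) + floor(2791/442) + floor(2791/1105) − floor(2791/2210) = 1395 + 558 + 214 + 164 − 279 − 107 − 82 − 42 − 32 − 12 + 21 + 16 + 6 + 2 − 1 = 1821

1821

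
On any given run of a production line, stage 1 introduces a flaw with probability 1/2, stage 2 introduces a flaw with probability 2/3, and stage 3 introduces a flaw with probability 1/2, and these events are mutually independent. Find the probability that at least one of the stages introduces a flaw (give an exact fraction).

Since the events are independent, P(none) is the product of the individual non-occurrence probabilities.
P(none) = (1 − 1/2) × (1 − 2/3) × (1 − 1/2) = 1/2 × 1/3 × 1/2 = 1/12
P(at least one) = 1 − 1/12 = 11/12

11/12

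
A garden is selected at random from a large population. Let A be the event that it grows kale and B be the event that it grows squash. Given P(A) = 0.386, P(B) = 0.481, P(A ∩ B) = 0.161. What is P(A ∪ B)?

0.706

Apply inclusion-exclusion:
P(A ∪ B) = 0.386 + 0.481 − 0.161 = 0.706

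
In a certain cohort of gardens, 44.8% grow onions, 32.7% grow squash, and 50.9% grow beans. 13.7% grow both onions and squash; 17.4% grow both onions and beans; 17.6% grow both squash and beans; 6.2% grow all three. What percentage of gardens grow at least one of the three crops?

85.9%

P(union) = 44.8 + 32.7 + 50.9 − 13.7 − 17.4 − 17.6 + 6.2 = 85.9%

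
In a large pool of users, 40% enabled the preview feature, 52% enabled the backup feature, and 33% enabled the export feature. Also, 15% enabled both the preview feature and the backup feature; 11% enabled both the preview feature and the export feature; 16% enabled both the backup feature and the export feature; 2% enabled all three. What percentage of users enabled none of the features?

15%

By inclusion-exclusion,
P(union) = 40 + 52 + 33 − 15 − 11 − 16 + 2 = 85%
P(none) = 100% − 85% = 15%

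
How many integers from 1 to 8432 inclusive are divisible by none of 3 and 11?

5111

Using inclusion–exclusion:
⌊8432/3⌋ + ⌊8432/11⌋ − ⌊8432/33⌋ = 2810 + 766 − 255 = 3321
8432 − 3321 = 5111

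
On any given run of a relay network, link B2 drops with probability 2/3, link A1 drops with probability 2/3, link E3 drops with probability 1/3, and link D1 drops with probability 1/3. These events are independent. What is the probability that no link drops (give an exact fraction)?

P(none) = (1 − 2/3) × (1 − 2/3) × (1 − 1/3) × (1 − 1/3) = 1/3 × 1/3 × 2/3 × 2/3 = 4/81

4/81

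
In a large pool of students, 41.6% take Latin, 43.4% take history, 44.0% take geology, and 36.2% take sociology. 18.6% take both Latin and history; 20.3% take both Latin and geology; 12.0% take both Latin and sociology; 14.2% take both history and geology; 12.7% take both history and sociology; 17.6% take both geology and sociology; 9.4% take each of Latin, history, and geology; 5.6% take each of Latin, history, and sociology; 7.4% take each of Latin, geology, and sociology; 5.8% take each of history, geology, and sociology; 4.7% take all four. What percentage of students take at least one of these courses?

P(at least one) = 41.6 + 43.4 + 44.0 + 36.2 − 18.6 − 20.3 − 12.0 − 14.2 − 12.7 − 17.6 + 9.4 + 5.6 + 7.4 + 5.8 − 4.7 = 93.3%

93.3%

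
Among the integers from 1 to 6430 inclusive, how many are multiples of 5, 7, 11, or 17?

2657

Using inclusion–exclusion:
⌊6430/5⌋ + ⌊6430/7⌋ + ⌊6430/11⌋ + ⌊6430/17⌋ − ⌊6430/35⌋ − ⌊6430/55⌋ − ⌊6430/85⌋ − ⌊6430/77⌋ − ⌊6430/119⌋ − ⌊6430/187⌋ + ⌊6430/385⌋ + ⌊6430/595⌋ + ⌊6430/935⌋ + ⌊6430/1309⌋ − ⌊6430/6545⌋ = 1286 + 918 + 584 + 378 − 183 − 116 − 75 − 83 − 54 − 34 + 16 + 10 + 6 + 4 − 0 = 2657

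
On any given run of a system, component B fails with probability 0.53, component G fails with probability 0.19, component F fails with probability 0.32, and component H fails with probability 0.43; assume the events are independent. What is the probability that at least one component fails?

0.85244068

Since the events are independent, P(none) is the product of the individual non-occurrence probabilities.
P(none) = (1 − 0.53) × (1 − 0.19) × (1 − 0.32) × (1 − 0.43) = 0.47 × 0.81 × 0.68 × 0.57 = 0.14755932
P(at least one) = 1 − 0.14755932 = 0.85244068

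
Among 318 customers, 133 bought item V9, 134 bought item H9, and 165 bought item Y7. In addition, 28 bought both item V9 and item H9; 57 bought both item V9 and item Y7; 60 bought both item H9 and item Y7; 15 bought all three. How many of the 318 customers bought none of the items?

|union| = 133 + 134 + 165 − 28 − 57 − 60 + 15 = 302
None: 318 − 302 = 16

16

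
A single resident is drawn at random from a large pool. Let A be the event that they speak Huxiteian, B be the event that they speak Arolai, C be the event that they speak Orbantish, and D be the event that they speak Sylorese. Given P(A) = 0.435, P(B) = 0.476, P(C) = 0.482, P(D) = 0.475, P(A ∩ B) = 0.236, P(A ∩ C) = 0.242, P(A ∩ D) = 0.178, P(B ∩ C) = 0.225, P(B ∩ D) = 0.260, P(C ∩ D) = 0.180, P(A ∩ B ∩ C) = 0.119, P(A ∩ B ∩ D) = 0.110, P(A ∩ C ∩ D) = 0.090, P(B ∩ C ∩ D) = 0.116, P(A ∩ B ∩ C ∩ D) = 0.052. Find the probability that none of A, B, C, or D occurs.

Using inclusion–exclusion:
P(A ∪ B ∪ C ∪ D) = 0.435 + 0.476 + 0.482 + 0.475 − 0.236 − 0.242 − 0.178 − 0.225 − 0.260 − 0.180 + 0.119 + 0.110 + 0.090 + 0.116 − 0.052 = 0.930
P(none) = 1 − 0.930 = 0.070

0.070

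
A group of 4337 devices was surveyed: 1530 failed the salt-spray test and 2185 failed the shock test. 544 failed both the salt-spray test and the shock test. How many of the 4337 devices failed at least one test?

3171

|union| = 1530 + 2185 − 544 = 3171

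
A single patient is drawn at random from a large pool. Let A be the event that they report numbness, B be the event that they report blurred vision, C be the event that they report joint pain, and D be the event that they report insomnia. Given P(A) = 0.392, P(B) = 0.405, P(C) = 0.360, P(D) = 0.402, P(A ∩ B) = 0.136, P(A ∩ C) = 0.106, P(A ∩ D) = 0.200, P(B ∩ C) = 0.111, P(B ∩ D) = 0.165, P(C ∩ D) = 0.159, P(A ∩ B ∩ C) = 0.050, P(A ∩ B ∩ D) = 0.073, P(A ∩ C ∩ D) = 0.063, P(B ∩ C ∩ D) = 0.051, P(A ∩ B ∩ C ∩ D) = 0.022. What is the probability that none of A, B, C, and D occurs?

P(A ∪ B ∪ C ∪ D) = 0.392 + 0.405 + 0.360 + 0.402 − 0.136 − 0.106 − 0.200 − 0.111 − 0.165 − 0.159 + 0.050 + 0.073 + 0.063 + 0.051 − 0.022 = 0.897
P(none) = 1 − 0.897 = 0.103

0.103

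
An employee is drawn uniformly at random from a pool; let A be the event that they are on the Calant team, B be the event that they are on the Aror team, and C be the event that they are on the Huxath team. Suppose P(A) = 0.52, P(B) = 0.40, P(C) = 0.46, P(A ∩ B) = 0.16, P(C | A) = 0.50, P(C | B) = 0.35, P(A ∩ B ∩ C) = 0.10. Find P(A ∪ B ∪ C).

P(A ∩ C) = P(A)·P(C|A) = 0.52 × 0.50 = 0.26
P(B ∩ C) = P(B)·P(C|B) = 0.40 × 0.35 = 0.14
Using inclusion–exclusion:
P(A ∪ B ∪ C) = 0.52 + 0.40 + 0.46 − 0.16 − 0.26 − 0.14 + 0.10 = 0.92

0.92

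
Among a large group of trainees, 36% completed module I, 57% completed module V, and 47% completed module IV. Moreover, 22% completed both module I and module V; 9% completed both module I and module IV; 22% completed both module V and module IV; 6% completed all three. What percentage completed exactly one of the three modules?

52%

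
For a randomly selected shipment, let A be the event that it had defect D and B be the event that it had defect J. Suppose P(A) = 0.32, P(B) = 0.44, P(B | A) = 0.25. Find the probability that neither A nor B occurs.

P(A ∩ B) = P(A)·P(B|A) = 0.32 × 0.25 = 0.08
P(A ∪ B) = 0.32 + 0.44 − 0.08 = 0.68
P(none) = 1 − 0.68 = 0.32

0.32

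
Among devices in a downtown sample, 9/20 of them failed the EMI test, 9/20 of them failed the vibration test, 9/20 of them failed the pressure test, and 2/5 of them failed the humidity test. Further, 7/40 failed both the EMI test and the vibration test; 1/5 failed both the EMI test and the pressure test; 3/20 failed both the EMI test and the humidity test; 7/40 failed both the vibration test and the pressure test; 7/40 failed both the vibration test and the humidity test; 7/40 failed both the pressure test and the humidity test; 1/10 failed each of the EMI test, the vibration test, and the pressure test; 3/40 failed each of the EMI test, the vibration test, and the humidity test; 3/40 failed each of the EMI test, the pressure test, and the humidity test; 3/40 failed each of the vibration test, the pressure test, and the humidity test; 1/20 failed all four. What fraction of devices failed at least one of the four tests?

P(at least one) = 9/20 + 9/20 + 9/20 + 2/5 − 7/40 − 1/5 − 3/20 − 7/40 − 7/40 − 7/40 + 1/10 + 3/40 + 3/40 + 3/40 − 1/20 = 39/40

39/40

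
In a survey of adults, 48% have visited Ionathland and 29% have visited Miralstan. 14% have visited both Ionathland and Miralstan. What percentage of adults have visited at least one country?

Apply inclusion-exclusion:
P(union) = 48 + 29 − 14 = 63%

63%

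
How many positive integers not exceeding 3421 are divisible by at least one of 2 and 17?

1811

Apply inclusion-exclusion:
1710 + 201 − 100 = 1811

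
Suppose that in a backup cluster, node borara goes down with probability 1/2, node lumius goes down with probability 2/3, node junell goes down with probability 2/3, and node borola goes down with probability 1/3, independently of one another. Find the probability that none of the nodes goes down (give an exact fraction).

P(none) = (1 − 1/2) × (1 − 2/3) × (1 − 2/3) × (1 − 1/3) = 1/2 × 1/3 × 1/3 × 2/3 = 1/27

1/27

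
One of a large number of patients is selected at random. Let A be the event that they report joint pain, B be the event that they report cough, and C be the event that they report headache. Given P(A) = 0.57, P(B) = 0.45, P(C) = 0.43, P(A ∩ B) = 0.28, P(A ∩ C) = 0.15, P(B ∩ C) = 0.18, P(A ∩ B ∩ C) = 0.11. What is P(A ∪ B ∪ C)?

0.95

Using inclusion–exclusion:
P(A ∪ B ∪ C) = 0.57 + 0.45 + 0.43 − 0.28 − 0.15 − 0.18 + 0.11 = 0.95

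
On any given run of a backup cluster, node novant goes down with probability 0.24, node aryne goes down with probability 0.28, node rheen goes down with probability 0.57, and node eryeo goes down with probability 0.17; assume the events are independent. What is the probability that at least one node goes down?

0.80470432

P(none) = (1 − 0.24) × (1 − 0.28) × (1 − 0.57) × (1 − 0.17) = 0.76 × 0.72 × 0.43 × 0.83 = 0.19529568
P(at least one) = 1 − 0.19529568 = 0.80470432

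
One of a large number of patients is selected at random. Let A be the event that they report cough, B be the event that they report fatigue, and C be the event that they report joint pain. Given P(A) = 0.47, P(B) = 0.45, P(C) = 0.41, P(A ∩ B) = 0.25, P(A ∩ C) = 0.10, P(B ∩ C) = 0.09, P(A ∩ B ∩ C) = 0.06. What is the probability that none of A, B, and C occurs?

P(A ∪ B ∪ C) = 0.47 + 0.45 + 0.41 − 0.25 − 0.10 − 0.09 + 0.06 = 0.95
P(none) = 1 − 0.95 = 0.05

0.05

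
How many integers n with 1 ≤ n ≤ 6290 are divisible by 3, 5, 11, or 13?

3475

floor(6290/3) + floor(6290/5) + floor(6290/11) + floor(6290/13) − floor(6290/15) − floor(6290/33) − floor(6290/39) − floor(6290/55) − floor(6290/65) − floor(6290/143) + floor(6290/165) + floor(6290/195) + floor(6290/429) + floor(6290/715) − floor(6290/2145) = 2096 + 1258 + 571 + 483 − 419 − 190 − 161 − 114 − 96 − 43 + 38 + 32 + 14 + 8 − 2 = 3475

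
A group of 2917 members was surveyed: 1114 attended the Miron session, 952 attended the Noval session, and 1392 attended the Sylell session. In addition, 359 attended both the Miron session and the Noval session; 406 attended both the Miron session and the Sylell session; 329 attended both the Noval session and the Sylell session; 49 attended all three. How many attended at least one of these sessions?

2413

By inclusion-exclusion,
|at least one| = 1114 + 952 + 1392 − 359 − 406 − 329 + 49 = 2413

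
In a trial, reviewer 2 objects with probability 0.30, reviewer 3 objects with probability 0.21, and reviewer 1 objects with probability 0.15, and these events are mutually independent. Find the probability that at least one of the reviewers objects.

P(none) = (1 − 0.30) × (1 − 0.21) × (1 − 0.15) = 0.70 × 0.79 × 0.85 = 0.47005
P(at least one) = 1 − 0.47005 = 0.52995

0.52995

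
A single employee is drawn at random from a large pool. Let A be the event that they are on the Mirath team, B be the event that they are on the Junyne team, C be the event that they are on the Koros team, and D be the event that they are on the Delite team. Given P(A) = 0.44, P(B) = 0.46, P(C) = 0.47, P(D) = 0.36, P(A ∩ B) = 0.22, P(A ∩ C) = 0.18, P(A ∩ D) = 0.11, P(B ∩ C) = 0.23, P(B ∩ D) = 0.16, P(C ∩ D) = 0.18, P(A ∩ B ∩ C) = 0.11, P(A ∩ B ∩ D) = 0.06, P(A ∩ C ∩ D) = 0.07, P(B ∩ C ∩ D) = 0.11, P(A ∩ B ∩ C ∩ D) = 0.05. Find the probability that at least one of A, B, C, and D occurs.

0.95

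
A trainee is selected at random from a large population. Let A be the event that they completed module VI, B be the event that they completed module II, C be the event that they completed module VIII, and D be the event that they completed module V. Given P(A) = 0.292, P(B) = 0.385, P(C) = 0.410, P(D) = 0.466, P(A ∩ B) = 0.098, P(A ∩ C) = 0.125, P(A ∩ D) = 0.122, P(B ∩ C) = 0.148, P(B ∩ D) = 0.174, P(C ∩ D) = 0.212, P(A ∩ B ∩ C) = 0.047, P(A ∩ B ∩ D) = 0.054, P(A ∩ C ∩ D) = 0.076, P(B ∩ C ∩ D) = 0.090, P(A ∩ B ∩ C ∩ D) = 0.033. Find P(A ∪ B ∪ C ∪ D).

0.908

By inclusion–exclusion:
P(A ∪ B ∪ C ∪ D) = 0.292 + 0.385 + 0.410 + 0.466 − 0.098 − 0.125 − 0.122 − 0.148 − 0.174 − 0.212 + 0.047 + 0.054 + 0.076 + 0.090 − 0.033 = 0.908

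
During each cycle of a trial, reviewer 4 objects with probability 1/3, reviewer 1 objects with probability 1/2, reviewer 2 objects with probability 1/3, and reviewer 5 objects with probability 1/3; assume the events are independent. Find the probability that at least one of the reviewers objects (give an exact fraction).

23/27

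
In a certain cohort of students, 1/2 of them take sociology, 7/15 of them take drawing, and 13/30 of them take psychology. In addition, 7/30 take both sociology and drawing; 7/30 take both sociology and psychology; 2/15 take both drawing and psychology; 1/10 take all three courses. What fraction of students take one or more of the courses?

Using inclusion–exclusion:
P(≥1) = 1/2 + 7/15 + 13/30 − 7/30 − 7/30 − 2/15 + 1/10 = 9/10

9/10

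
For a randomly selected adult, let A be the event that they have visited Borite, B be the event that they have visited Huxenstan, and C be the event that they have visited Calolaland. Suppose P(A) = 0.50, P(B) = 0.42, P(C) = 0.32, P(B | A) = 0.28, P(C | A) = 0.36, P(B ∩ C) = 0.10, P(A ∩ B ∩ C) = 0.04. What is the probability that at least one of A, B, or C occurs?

0.86

P(A ∩ B) = P(A)·P(B|A) = 0.50 × 0.28 = 0.14
P(A ∩ C) = P(A)·P(C|A) = 0.50 × 0.36 = 0.18
P(A ∪ B ∪ C) = 0.50 + 0.42 + 0.32 − 0.14 − 0.18 − 0.10 + 0.04 = 0.86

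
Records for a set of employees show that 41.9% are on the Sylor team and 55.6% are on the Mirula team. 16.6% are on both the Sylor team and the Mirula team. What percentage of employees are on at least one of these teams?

P(union) = 41.9 + 55.6 − 16.6 = 80.9%

80.9%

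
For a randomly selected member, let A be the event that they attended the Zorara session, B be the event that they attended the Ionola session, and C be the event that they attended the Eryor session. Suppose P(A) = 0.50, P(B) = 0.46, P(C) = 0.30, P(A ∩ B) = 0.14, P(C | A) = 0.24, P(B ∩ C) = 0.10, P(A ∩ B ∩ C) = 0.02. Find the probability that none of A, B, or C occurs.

0.08

P(A ∩ C) = P(A)·P(C|A) = 0.50 × 0.24 = 0.12
P(A ∪ B ∪ C) = 0.50 + 0.46 + 0.30 − 0.14 − 0.12 − 0.10 + 0.02 = 0.92
P(none) = 1 − 0.92 = 0.08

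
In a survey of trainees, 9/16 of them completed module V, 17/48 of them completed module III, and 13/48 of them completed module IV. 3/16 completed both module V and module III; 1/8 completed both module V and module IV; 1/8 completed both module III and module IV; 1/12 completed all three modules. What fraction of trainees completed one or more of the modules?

5/6

Using inclusion–exclusion:
P(union) = 9/16 + 17/48 + 13/48 − 3/16 − 1/8 − 1/8 + 1/12 = 5/6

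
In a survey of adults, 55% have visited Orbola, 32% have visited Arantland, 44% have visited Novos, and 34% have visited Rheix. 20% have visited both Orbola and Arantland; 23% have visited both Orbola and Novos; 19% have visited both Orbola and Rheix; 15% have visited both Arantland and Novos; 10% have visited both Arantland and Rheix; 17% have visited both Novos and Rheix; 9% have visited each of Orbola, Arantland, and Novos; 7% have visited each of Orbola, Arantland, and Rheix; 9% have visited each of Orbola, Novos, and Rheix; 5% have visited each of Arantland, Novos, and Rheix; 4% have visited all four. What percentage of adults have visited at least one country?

87%

Apply inclusion-exclusion:
P(union) = 55 + 32 + 44 + 34 − 20 − 23 − 19 − 15 − 10 − 17 + 9 + 7 + 9 + 5 − 4 = 87%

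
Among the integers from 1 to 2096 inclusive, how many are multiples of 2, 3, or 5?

Using inclusion–exclusion:
floor(2096/2) + floor(2096/3) + floor(2096/5) − floor(2096/6) − floor(2096/10) − floor(2096/15) + floor(2096/30) = 1048 + 698 + 419 − 349 − 209 − 139 + 69 = 1537

1537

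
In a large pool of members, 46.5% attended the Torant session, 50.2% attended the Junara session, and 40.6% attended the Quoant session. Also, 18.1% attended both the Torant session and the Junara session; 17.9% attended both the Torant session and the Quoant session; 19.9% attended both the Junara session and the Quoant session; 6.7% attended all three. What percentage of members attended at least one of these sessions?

Using inclusion–exclusion:
P(≥1) = 46.5 + 50.2 + 40.6 − 18.1 − 17.9 − 19.9 + 6.7 = 88.1%

88.1%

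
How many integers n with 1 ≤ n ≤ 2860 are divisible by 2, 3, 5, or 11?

2168

By inclusion–exclusion:
floor(2860/2) + floor(2860/3) + floor(2860/5) + floor(2860/11) − floor(2860/6) − floor(2860/10) − floor(2860/22) − floor(2860/15) − floor(2860/33) − floor(2860/55) + floor(2860/30) + floor(2860/66) + floor(2860/110) + floor(2860/165) − floor(2860/330) = 1430 + 953 + 572 + 260 − 476 − 286 − 130 − 190 − 86 − 52 + 95 + 43 + 26 + 17 − 8 = 2168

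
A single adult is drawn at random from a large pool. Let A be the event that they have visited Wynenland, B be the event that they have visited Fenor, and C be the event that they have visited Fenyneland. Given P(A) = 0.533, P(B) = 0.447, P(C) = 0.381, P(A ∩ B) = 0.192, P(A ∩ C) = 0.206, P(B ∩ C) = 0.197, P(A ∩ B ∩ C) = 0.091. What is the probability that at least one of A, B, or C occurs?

P(A ∪ B ∪ C) = 0.533 + 0.447 + 0.381 − 0.192 − 0.206 − 0.197 + 0.091 = 0.857

0.857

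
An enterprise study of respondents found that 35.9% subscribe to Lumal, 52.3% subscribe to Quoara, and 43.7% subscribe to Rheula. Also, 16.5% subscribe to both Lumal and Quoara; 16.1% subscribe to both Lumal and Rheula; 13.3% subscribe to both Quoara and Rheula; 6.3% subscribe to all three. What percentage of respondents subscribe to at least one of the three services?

92.3%

P(at least one) = 35.9 + 52.3 + 43.7 − 16.5 − 16.1 − 13.3 + 6.3 = 92.3%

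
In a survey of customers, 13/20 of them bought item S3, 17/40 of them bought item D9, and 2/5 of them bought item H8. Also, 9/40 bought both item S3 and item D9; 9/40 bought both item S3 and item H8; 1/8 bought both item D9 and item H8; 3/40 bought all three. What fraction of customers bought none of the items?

P(union) = 13/20 + 17/40 + 2/5 − 9/40 − 9/40 − 1/8 + 3/40 = 39/40
P(none) = 1 − 39/40 = 1/40

1/40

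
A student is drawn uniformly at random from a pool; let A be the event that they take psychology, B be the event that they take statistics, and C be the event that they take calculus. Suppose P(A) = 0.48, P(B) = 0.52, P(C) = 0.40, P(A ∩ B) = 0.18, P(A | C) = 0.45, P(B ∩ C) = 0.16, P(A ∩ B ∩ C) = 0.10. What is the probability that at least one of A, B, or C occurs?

0.98

P(A ∩ C) = P(C)·P(A|C) = 0.40 × 0.45 = 0.18
P(A ∪ B ∪ C) = 0.48 + 0.52 + 0.40 − 0.18 − 0.18 − 0.16 + 0.10 = 0.98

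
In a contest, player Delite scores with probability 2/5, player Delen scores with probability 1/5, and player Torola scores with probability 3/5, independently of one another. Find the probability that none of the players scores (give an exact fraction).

P(none) = (1 − 2/5) × (1 − 1/5) × (1 − 3/5) = 3/5 × 4/5 × 2/5 = 24/125

24/125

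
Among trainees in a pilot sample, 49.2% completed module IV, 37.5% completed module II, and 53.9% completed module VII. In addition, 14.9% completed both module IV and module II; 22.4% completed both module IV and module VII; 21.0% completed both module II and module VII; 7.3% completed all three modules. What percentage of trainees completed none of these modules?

Apply inclusion-exclusion:
P(at least one) = 49.2 + 37.5 + 53.9 − 14.9 − 22.4 − 21.0 + 7.3 = 89.6%
P(none) = 100% − 89.6% = 10.4%

10.4%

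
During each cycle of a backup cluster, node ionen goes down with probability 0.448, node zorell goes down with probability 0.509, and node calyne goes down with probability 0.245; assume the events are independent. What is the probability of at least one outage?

0.79537084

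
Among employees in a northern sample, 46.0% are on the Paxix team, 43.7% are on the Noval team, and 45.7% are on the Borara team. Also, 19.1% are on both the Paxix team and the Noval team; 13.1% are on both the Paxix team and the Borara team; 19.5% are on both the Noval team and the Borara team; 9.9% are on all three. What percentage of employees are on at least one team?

93.6%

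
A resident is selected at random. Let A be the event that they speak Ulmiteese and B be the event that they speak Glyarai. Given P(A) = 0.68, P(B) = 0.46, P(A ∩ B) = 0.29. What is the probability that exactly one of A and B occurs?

P(exactly one) = 0.68 + 0.46 − 2·0.29 = 0.56

0.56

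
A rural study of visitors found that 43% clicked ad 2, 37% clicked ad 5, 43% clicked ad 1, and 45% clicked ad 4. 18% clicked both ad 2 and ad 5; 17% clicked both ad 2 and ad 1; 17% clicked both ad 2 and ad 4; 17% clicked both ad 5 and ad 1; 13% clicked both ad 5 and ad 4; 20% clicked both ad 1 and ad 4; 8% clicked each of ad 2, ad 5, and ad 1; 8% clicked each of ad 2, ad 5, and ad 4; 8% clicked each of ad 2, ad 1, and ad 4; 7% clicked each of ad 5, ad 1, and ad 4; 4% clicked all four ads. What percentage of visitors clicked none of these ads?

P(union) = 43 + 37 + 43 + 45 − 18 − 17 − 17 − 17 − 13 − 20 + 8 + 8 + 8 + 7 − 4 = 93%
P(none) = 100% − 93% = 7%

7%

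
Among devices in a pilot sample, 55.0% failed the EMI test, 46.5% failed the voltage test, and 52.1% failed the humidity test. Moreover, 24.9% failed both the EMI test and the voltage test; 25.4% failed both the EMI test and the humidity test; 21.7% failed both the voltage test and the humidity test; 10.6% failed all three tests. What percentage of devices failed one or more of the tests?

P(at least one) = 55.0 + 46.5 + 52.1 − 24.9 − 25.4 − 21.7 + 10.6 = 92.2%

92.2%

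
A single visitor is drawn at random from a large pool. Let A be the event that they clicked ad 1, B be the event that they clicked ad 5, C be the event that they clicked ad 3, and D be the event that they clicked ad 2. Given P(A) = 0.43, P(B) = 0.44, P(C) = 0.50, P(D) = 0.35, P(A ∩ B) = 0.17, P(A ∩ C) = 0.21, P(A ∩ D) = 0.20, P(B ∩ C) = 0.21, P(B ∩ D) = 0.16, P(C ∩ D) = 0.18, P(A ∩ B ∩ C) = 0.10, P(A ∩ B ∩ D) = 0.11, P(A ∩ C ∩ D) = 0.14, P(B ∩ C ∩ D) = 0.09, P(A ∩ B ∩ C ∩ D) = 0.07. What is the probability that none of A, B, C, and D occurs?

0.04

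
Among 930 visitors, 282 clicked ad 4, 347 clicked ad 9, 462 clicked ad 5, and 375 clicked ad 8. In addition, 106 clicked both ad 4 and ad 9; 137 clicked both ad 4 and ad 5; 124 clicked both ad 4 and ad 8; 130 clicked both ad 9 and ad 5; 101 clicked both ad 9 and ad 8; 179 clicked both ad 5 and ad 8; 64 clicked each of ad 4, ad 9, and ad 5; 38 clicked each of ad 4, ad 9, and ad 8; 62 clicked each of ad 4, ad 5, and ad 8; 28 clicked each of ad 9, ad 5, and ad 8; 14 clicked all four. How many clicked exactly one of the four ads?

432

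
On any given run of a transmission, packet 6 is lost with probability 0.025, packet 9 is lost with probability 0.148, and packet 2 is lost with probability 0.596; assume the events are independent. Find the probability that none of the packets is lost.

0.3356028

Since the events are independent, P(none) is the product of the individual non-occurrence probabilities.
P(none) = (1 − 0.025) × (1 − 0.148) × (1 − 0.596) = 0.975 × 0.852 × 0.404 = 0.3356028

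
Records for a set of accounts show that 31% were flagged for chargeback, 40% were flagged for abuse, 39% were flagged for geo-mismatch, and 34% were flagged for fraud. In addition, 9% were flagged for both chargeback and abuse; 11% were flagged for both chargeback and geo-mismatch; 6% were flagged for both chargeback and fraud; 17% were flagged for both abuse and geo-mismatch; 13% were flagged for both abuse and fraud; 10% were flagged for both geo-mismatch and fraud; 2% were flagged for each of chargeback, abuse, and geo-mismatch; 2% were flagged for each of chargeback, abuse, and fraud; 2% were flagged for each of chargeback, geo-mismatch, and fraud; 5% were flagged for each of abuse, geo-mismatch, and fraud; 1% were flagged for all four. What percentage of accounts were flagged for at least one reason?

P(≥1) = 31 + 40 + 39 + 34 − 9 − 11 − 6 − 17 − 13 − 10 + 2 + 2 + 2 + 5 − 1 = 88%

88%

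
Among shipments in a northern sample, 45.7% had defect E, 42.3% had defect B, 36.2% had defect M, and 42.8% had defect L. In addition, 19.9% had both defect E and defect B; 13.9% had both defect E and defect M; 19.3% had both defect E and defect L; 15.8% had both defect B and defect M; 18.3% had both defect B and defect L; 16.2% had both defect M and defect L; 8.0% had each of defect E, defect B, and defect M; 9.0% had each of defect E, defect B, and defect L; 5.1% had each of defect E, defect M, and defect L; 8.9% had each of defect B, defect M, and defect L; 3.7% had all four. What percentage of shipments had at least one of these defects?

P(at least one) = 45.7 + 42.3 + 36.2 + 42.8 − 19.9 − 13.9 − 19.3 − 15.8 − 18.3 − 16.2 + 8.0 + 9.0 + 5.1 + 8.9 − 3.7 = 90.9%

90.9%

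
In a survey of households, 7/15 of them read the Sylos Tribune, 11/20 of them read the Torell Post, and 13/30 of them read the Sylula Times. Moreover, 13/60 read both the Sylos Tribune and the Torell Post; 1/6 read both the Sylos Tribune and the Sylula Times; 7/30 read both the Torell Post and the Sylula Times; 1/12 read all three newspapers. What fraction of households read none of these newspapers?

1/12

Inclusion–exclusion gives
P(≥1) = 7/15 + 11/20 + 13/30 − 13/60 − 1/6 − 7/30 + 1/12 = 11/12
P(none) = 1 − 11/12 = 1/12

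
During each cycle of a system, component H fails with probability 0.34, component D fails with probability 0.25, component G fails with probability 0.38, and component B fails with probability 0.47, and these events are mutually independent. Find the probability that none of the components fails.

0.162657

P(none) = (1 − 0.34) × (1 − 0.25) × (1 − 0.38) × (1 − 0.47) = 0.66 × 0.75 × 0.62 × 0.53 = 0.162657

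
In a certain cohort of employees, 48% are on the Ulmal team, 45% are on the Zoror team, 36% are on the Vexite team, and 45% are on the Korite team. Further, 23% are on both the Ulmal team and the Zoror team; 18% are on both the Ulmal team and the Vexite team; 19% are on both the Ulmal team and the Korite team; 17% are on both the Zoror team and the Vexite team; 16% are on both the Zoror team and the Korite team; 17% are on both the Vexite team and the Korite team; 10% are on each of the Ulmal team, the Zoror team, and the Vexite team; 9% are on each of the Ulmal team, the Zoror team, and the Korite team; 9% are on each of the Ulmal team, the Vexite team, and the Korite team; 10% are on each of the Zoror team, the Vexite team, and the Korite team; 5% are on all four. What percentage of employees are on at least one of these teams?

97%

Using inclusion–exclusion:
P(at least one) = 48 + 45 + 36 + 45 − 23 − 18 − 19 − 17 − 16 − 17 + 10 + 9 + 9 + 10 − 5 = 97%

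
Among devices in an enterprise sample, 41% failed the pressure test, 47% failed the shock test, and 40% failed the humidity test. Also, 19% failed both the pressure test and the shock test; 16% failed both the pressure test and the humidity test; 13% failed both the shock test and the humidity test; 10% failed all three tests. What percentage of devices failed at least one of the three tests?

90%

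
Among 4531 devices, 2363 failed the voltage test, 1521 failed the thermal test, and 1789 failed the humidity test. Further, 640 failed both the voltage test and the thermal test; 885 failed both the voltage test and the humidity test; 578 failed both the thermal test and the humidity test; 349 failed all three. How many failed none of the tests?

612

|at least one| = 2363 + 1521 + 1789 − 640 − 885 − 578 + 349 = 3919
None: 4531 − 3919 = 612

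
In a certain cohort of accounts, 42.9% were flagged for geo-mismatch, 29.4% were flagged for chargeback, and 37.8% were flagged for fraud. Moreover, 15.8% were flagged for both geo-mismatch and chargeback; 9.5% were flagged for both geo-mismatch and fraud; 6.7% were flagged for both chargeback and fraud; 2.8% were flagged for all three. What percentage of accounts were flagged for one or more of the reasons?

80.9%

P(at least one) = 42.9 + 29.4 + 37.8 − 15.8 − 9.5 − 6.7 + 2.8 = 80.9%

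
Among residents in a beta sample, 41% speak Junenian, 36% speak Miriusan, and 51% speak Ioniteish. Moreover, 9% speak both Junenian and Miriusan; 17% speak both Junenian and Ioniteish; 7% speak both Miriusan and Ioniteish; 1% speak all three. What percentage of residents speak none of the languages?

By inclusion-exclusion,
P(≥1) = 41 + 36 + 51 − 9 − 17 − 7 + 1 = 96%
P(none) = 100% − 96% = 4%

4%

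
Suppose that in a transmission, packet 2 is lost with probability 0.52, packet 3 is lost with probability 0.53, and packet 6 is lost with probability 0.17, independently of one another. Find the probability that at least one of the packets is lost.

0.812752

Independence gives P(none) = ∏(1 − pᵢ).
P(none) = (1 − 0.52) × (1 − 0.53) × (1 − 0.17) = 0.48 × 0.47 × 0.83 = 0.187248
P(at least one) = 1 − 0.187248 = 0.812752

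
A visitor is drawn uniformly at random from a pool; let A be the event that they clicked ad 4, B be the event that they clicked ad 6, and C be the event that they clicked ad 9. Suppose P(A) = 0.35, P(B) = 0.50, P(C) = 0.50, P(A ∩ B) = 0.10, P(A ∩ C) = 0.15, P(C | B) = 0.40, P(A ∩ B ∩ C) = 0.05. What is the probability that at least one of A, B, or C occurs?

0.95

P(B ∩ C) = P(B)·P(C|B) = 0.50 × 0.40 = 0.20
By inclusion–exclusion:
P(A ∪ B ∪ C) = 0.35 + 0.50 + 0.50 − 0.10 − 0.15 − 0.20 + 0.05 = 0.95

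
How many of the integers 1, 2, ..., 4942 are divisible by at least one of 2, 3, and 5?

Using inclusion–exclusion:
floor(4942/2) + floor(4942/3) + floor(4942/5) − floor(4942/6) − floor(4942/10) − floor(4942/15) + floor(4942/30) = 2471 + 1647 + 988 − 823 − 494 − 329 + 164 = 3624

3624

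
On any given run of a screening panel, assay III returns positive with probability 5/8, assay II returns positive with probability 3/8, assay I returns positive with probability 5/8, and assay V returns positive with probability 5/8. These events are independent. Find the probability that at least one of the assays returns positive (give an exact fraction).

3961/4096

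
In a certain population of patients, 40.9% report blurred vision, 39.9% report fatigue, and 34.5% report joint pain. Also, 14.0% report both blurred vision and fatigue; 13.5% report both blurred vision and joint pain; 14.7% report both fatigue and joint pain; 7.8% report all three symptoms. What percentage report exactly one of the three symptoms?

Using the inclusion–exclusion count for exactly one event:
P(exactly one) = 40.9 + 39.9 + 34.5 − 2·14.0 − 2·13.5 − 2·14.7 + 3·7.8 = 54.3%

54.3%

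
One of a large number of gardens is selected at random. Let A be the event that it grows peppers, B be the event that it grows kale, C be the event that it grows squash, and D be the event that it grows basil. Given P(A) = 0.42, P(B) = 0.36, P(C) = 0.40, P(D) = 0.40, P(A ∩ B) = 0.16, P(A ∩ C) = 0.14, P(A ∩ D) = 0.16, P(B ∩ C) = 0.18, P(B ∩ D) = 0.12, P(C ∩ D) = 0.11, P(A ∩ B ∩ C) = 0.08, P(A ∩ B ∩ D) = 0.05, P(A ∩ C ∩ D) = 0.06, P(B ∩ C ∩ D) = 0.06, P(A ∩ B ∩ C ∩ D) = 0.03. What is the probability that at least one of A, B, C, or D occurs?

P(A ∪ B ∪ C ∪ D) = 0.42 + 0.36 + 0.40 + 0.40 − 0.16 − 0.14 − 0.16 − 0.18 − 0.12 − 0.11 + 0.08 + 0.05 + 0.06 + 0.06 − 0.03 = 0.93

0.93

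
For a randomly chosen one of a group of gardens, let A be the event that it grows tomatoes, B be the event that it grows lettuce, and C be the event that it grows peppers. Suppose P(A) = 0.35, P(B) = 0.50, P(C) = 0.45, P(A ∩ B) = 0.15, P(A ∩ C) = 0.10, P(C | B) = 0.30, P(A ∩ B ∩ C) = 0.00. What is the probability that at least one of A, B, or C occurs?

0.90

P(B ∩ C) = P(B)·P(C|B) = 0.50 × 0.30 = 0.15
Inclusion–exclusion gives
P(A ∪ B ∪ C) = 0.35 + 0.50 + 0.45 − 0.15 − 0.10 − 0.15 + 0.00 = 0.90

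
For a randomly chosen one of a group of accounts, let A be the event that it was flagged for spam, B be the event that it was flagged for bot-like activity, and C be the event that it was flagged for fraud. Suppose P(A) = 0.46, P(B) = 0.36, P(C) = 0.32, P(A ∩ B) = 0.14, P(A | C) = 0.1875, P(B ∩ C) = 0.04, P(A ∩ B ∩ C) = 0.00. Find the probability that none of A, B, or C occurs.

0.10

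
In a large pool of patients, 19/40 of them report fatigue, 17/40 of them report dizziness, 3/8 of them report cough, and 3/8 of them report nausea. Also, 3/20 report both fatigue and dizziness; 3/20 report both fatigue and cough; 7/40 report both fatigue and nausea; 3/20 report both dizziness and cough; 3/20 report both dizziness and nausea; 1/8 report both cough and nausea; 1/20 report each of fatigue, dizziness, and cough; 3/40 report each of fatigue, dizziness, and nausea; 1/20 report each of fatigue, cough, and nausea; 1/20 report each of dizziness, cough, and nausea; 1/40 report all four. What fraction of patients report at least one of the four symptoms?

19/20

P(union) = 19/40 + 17/40 + 3/8 + 3/8 − 3/20 − 3/20 − 7/40 − 3/20 − 3/20 − 1/8 + 1/20 + 3/40 + 1/20 + 1/20 − 1/40 = 19/20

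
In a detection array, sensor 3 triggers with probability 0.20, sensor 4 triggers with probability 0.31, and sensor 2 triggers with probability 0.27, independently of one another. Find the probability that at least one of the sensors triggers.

0.59704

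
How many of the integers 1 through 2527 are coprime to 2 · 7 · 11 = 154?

984

Inclusion–exclusion gives
floor(2527/2) + floor(2527/7) + floor(2527/11) − floor(2527/14) − floor(2527/22) − floor(2527/77) + floor(2527/154) = 1263 + 361 + 229 − 180 − 114 − 32 + 16 = 1543
2527 − 1543 = 984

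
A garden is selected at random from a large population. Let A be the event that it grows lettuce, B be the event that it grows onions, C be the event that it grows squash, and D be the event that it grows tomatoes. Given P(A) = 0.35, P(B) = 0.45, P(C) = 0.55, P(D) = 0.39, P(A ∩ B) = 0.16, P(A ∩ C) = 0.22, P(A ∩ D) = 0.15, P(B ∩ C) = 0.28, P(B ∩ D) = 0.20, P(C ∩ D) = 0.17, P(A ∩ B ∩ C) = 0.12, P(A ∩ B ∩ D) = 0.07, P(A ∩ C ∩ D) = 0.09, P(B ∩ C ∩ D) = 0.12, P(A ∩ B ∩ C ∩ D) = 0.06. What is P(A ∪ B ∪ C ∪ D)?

0.90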